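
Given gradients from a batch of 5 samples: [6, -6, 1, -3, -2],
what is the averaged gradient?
Average gradient = -0.8

Average = (1/5)(6 + -6 + 1 + -3 + -2) = -4/5 = -0.8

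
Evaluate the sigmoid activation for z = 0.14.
0.5349

sigmoid(0.14) = 1/(1 + e^(-0.14)) = 1/(1 + 0.8694) = 0.5349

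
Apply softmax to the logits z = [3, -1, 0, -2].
p = [0.9304, 0.017, 0.0463, 0.0063]

exp(z) = [20.09, 0.3679, 1, 0.1353]
Sum = 21.59
p = [0.9304, 0.017, 0.0463, 0.0063]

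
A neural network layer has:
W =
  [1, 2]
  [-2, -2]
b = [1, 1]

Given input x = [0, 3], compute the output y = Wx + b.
y = [7, -5]

Wx = [1×0 + 2×3, -2×0 + -2×3]
   = [6, -6]
y = Wx + b = [6 + 1, -6 + 1] = [7, -5]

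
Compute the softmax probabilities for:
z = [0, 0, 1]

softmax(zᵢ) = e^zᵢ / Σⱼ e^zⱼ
p = [0.2119, 0.2119, 0.5761]

exp(z) = [1, 1, 2.718]
Sum = 4.718
p = [0.2119, 0.2119, 0.5761]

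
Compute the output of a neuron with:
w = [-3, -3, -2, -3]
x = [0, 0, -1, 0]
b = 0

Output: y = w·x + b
y = 2

y = (-3)(0) + (-3)(0) + (-2)(-1) + (-3)(0) + 0 = 2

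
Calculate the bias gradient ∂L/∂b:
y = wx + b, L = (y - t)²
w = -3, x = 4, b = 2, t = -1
∂L/∂b = -18

y = wx + b = (-3)(4) + 2 = -10
∂L/∂y = 2(y - t) = 2(-10 - -1) = -18
∂y/∂b = 1
∂L/∂b = ∂L/∂y · ∂y/∂b = -18 × 1 = -18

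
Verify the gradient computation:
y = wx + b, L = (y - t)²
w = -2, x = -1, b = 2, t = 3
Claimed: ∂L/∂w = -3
Incorrect

y = (-2)(-1) + 2 = 4
∂L/∂y = 2(y - t) = 2(4 - 3) = 2
∂y/∂w = x = -1
∂L/∂w = 2 × -1 = -2

Claimed value: -3
Incorrect: The correct gradient is -2.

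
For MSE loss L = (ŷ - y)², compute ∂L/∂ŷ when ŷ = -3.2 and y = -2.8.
∂L/∂ŷ = -0.8

∂L/∂ŷ = 2(ŷ - y) = 2(-3.2 - -2.8) = 2(-0.4) = -0.8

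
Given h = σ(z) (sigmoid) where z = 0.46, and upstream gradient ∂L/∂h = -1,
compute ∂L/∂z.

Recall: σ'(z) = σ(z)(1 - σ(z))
∂L/∂z = -0.2372

σ(0.46) = 0.613
σ'(0.46) = σ(0.46)(1 - σ(0.46)) = 0.613 × 0.387 = 0.2372
∂L/∂z = ∂L/∂h · σ'(z) = -1 × 0.2372 = -0.2372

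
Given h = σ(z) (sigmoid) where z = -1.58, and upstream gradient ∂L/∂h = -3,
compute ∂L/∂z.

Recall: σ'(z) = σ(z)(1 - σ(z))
∂L/∂z = -0.4249

σ(-1.58) = 0.1708
σ'(-1.58) = σ(-1.58)(1 - σ(-1.58)) = 0.1708 × 0.8292 = 0.1416
∂L/∂z = ∂L/∂h · σ'(z) = -3 × 0.1416 = -0.4249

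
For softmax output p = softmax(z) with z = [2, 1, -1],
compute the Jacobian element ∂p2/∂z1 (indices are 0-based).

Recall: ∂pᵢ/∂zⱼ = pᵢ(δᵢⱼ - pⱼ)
∂p2/∂z1 = -0.009113

p = softmax(z) = [0.7054, 0.2595, 0.03512]
p2 = 0.03512, p1 = 0.2595

∂p2/∂z1 = -p2 × p1 = -0.03512 × 0.2595 = -0.009113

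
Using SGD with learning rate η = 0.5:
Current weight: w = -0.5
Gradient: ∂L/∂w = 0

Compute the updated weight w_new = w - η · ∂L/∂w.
w_new = -0.5

w_new = w - η·∂L/∂w = -0.5 - 0.5×(0) = -0.5 - (0) = -0.5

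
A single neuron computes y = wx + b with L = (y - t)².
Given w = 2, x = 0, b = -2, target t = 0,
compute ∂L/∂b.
∂L/∂b = -4

y = wx + b = (2)(0) + -2 = -2
∂L/∂y = 2(y - t) = 2(-2 - 0) = -4
∂y/∂b = 1
∂L/∂b = ∂L/∂y · ∂y/∂b = -4 × 1 = -4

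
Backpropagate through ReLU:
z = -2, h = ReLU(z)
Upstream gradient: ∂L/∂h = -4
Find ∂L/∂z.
∂L/∂z = 0

h = ReLU(-2) = 0
Since z < 0: ∂h/∂z = 0
∂L/∂z = ∂L/∂h · ∂h/∂z = -4 × 0 = 0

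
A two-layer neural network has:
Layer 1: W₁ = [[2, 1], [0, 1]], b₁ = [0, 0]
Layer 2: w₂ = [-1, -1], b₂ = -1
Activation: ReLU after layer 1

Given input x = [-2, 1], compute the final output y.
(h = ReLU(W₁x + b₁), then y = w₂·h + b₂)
y = -2

Layer 1 pre-activation: z₁ = [-3, 1]
After ReLU: h = [0, 1]
Layer 2 output: y = -1×0 + -1×1 + -1 = -2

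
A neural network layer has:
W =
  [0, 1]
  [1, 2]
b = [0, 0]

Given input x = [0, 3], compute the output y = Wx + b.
y = [3, 6]

Wx = [0×0 + 1×3, 1×0 + 2×3]
   = [3, 6]
y = Wx + b = [3 + 0, 6 + 0] = [3, 6]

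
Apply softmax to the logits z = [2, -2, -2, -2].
p = [0.9479, 0.0174, 0.0174, 0.0174]

exp(z) = [7.389, 0.1353, 0.1353, 0.1353]
Sum = 7.795
p = [0.9479, 0.0174, 0.0174, 0.0174]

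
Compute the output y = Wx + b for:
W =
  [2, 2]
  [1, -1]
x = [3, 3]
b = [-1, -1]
y = [11, -1]

Wx = [2×3 + 2×3, 1×3 + -1×3]
   = [12, 0]
y = Wx + b = [12 + -1, 0 + -1] = [11, -1]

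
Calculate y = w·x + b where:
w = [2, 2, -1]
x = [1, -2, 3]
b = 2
y = -3

y = (2)(1) + (2)(-2) + (-1)(3) + 2 = -3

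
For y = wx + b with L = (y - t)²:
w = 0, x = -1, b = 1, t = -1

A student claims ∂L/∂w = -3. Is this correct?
Incorrect

y = (0)(-1) + 1 = 1
∂L/∂y = 2(y - t) = 2(1 - -1) = 4
∂y/∂w = x = -1
∂L/∂w = 4 × -1 = -4

Claimed value: -3
Incorrect: The correct gradient is -4.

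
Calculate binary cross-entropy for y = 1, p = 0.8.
L = 0.2231

L = -1·log(0.8) - 0·log(0.2) = -log(0.8) = 0.2231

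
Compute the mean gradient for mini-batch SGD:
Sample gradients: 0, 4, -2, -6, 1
Average gradient = -0.6

Average = (1/5)(0 + 4 + -2 + -6 + 1) = -3/5 = -0.6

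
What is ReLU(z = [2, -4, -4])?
h = [2, 0, 0]

ReLU applied element-wise: max(0,2)=2, max(0,-4)=0, max(0,-4)=0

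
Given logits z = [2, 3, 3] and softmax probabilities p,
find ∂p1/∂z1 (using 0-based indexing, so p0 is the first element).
∂p1/∂z1 = 0.244

p = softmax(z) = [0.1554, 0.4223, 0.4223]
p1 = 0.4223

∂p1/∂z1 = p1(1 - p1) = 0.4223 × (1 - 0.4223) = 0.244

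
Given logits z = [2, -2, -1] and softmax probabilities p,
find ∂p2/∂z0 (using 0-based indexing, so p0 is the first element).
∂p2/∂z0 = -0.04364

p = softmax(z) = [0.9362, 0.01715, 0.04661]
p2 = 0.04661, p0 = 0.9362

∂p2/∂z0 = -p2 × p0 = -0.04661 × 0.9362 = -0.04364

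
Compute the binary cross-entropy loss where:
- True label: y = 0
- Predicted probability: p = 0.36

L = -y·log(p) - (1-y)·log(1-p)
L = 0.4463

L = -0·log(0.36) - 1·log(0.64) = -log(0.64) = 0.4463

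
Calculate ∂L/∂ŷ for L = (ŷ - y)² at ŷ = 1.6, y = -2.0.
∂L/∂ŷ = 7.2

∂L/∂ŷ = 2(ŷ - y) = 2(1.6 - -2.0) = 2(3.6) = 7.2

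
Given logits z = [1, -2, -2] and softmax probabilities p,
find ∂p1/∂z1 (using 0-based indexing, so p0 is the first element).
∂p1/∂z1 = 0.04323

p = softmax(z) = [0.9094, 0.04528, 0.04528]
p1 = 0.04528

∂p1/∂z1 = p1(1 - p1) = 0.04528 × (1 - 0.04528) = 0.04323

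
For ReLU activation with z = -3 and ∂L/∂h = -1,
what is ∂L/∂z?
∂L/∂z = 0

h = ReLU(-3) = 0
Since z < 0: ∂h/∂z = 0
∂L/∂z = ∂L/∂h · ∂h/∂z = -1 × 0 = 0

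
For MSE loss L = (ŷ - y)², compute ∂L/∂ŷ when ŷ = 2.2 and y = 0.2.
∂L/∂ŷ = 4.0

∂L/∂ŷ = 2(ŷ - y) = 2(2.2 - 0.2) = 2(2.0) = 4.0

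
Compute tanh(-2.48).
-0.9861

tanh(-2.48) = (e^(-2.48) - e^(2.48))/(e^(-2.48) + e^(2.48)) = -0.9861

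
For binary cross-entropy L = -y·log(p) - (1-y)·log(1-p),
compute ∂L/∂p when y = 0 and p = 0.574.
∂L/∂p = 2.347

∂L/∂p = -y/p + (1-y)/(1-p) = 0 + 1/0.426 = 2.347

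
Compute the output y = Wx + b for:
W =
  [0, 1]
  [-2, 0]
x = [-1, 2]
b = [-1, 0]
y = [1, 2]

Wx = [0×-1 + 1×2, -2×-1 + 0×2]
   = [2, 2]
y = Wx + b = [2 + -1, 2 + 0] = [1, 2]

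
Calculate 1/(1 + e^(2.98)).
0.04834

sigmoid(-2.98) = 1/(1 + e^(2.98)) = 1/(1 + 19.69) = 0.04834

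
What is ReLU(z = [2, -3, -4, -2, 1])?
h = [2, 0, 0, 0, 1]

ReLU applied element-wise: max(0,2)=2, max(0,-3)=0, max(0,-4)=0, max(0,-2)=0, max(0,1)=1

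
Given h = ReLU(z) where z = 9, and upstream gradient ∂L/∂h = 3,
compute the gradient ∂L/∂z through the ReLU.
∂L/∂z = 3

h = ReLU(9) = 9
Since z > 0: ∂h/∂z = 1
∂L/∂z = ∂L/∂h · ∂h/∂z = 3 × 1 = 3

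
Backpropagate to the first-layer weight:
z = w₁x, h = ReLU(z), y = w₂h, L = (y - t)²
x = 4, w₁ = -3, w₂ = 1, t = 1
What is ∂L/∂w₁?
∂L/∂w₁ = 0

Forward pass:
z = w₁x = -3×4 = -12
h = ReLU(-12) = 0
y = w₂h = 1×0 = 0

Backward pass:
∂L/∂y = 2(y - t) = 2(0 - 1) = -2
∂y/∂h = w₂ = 1
∂h/∂z = 0 (ReLU derivative)
∂z/∂w₁ = x = 4

∂L/∂w₁ = -2 × 1 × 0 × 4 = 0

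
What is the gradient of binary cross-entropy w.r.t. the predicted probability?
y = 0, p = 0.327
∂L/∂p = 1.486

∂L/∂p = -y/p + (1-y)/(1-p) = 0 + 1/0.673 = 1.486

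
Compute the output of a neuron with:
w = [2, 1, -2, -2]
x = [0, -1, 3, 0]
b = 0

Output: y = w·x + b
y = -7

y = (2)(0) + (1)(-1) + (-2)(3) + (-2)(0) + 0 = -7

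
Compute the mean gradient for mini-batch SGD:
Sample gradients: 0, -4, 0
Average gradient = -1.333

Average = (1/3)(0 + -4 + 0) = -4/3 = -1.333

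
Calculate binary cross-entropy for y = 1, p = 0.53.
L = 0.6349

L = -1·log(0.53) - 0·log(0.47) = -log(0.53) = 0.6349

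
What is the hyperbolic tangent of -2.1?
-0.9705

tanh(-2.1) = (e^(-2.1) - e^(2.1))/(e^(-2.1) + e^(2.1)) = -0.9705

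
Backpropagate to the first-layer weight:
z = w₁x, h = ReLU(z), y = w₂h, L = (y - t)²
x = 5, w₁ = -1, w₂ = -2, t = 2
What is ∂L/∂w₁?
∂L/∂w₁ = 0

Forward pass:
z = w₁x = -1×5 = -5
h = ReLU(-5) = 0
y = w₂h = -2×0 = 0

Backward pass:
∂L/∂y = 2(y - t) = 2(0 - 2) = -4
∂y/∂h = w₂ = -2
∂h/∂z = 0 (ReLU derivative)
∂z/∂w₁ = x = 5

∂L/∂w₁ = -4 × -2 × 0 × 5 = 0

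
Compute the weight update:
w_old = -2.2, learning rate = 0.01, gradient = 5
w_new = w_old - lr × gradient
w_new = -2.25

w_new = w - η·∂L/∂w = -2.2 - 0.01×(5) = -2.2 - (0.05) = -2.25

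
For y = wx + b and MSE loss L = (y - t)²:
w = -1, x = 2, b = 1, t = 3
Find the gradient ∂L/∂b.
∂L/∂b = -8

y = wx + b = (-1)(2) + 1 = -1
∂L/∂y = 2(y - t) = 2(-1 - 3) = -8
∂y/∂b = 1
∂L/∂b = ∂L/∂y · ∂y/∂b = -8 × 1 = -8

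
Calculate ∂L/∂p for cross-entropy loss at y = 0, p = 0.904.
∂L/∂p = 10.42

∂L/∂p = -y/p + (1-y)/(1-p) = 0 + 1/0.096 = 10.42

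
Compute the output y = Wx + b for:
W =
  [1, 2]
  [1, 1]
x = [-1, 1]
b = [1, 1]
y = [2, 1]

Wx = [1×-1 + 2×1, 1×-1 + 1×1]
   = [1, 0]
y = Wx + b = [1 + 1, 0 + 1] = [2, 1]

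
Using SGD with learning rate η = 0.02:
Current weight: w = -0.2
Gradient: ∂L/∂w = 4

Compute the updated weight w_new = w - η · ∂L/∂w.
w_new = -0.28

w_new = w - η·∂L/∂w = -0.2 - 0.02×(4) = -0.2 - (0.08) = -0.28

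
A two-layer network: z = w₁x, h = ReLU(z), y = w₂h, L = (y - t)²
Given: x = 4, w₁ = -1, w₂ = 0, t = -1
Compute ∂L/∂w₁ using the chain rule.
∂L/∂w₁ = 0

Forward pass:
z = w₁x = -1×4 = -4
h = ReLU(-4) = 0
y = w₂h = 0×0 = 0

Backward pass:
∂L/∂y = 2(y - t) = 2(0 - -1) = 2
∂y/∂h = w₂ = 0
∂h/∂z = 0 (ReLU derivative)
∂z/∂w₁ = x = 4

∂L/∂w₁ = 2 × 0 × 0 × 4 = 0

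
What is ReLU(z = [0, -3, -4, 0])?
h = [0, 0, 0, 0]

ReLU applied element-wise: max(0,0)=0, max(0,-3)=0, max(0,-4)=0, max(0,0)=0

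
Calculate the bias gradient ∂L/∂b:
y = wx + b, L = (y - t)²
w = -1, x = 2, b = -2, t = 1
∂L/∂b = -10

y = wx + b = (-1)(2) + -2 = -4
∂L/∂y = 2(y - t) = 2(-4 - 1) = -10
∂y/∂b = 1
∂L/∂b = ∂L/∂y · ∂y/∂b = -10 × 1 = -10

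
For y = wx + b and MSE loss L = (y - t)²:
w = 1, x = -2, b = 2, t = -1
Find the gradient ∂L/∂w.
∂L/∂w = -4

y = wx + b = (1)(-2) + 2 = 0
∂L/∂y = 2(y - t) = 2(0 - -1) = 2
∂y/∂w = x = -2
∂L/∂w = ∂L/∂y · ∂y/∂w = 2 × -2 = -4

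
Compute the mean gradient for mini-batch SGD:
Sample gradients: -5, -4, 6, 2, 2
Average gradient = 0.2

Average = (1/5)(-5 + -4 + 6 + 2 + 2) = 1/5 = 0.2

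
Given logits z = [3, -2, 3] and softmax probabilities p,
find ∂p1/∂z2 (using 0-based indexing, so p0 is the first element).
∂p1/∂z2 = -0.001673

p = softmax(z) = [0.4983, 0.003358, 0.4983]
p1 = 0.003358, p2 = 0.4983

∂p1/∂z2 = -p1 × p2 = -0.003358 × 0.4983 = -0.001673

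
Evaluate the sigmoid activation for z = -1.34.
0.2075

sigmoid(-1.34) = 1/(1 + e^(1.34)) = 1/(1 + 3.819) = 0.2075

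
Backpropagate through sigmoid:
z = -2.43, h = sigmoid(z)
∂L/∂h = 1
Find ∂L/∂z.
∂L/∂z = 0.07437

σ(-2.43) = 0.08091
σ'(-2.43) = σ(-2.43)(1 - σ(-2.43)) = 0.08091 × 0.9191 = 0.07437
∂L/∂z = ∂L/∂h · σ'(z) = 1 × 0.07437 = 0.07437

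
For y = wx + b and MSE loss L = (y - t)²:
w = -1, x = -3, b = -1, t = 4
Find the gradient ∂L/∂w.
∂L/∂w = 12

y = wx + b = (-1)(-3) + -1 = 2
∂L/∂y = 2(y - t) = 2(2 - 4) = -4
∂y/∂w = x = -3
∂L/∂w = ∂L/∂y · ∂y/∂w = -4 × -3 = 12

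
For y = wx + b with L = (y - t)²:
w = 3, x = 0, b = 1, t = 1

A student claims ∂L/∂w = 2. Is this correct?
Incorrect

y = (3)(0) + 1 = 1
∂L/∂y = 2(y - t) = 2(1 - 1) = 0
∂y/∂w = x = 0
∂L/∂w = 0 × 0 = 0

Claimed value: 2
Incorrect: The correct gradient is 0.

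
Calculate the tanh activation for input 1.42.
0.8896

tanh(1.42) = (e^(1.42) - e^(-1.42))/(e^(1.42) + e^(-1.42)) = 0.8896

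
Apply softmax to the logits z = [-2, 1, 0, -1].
p = [0.0321, 0.6439, 0.2369, 0.0871]

exp(z) = [0.1353, 2.718, 1, 0.3679]
Sum = 4.221
p = [0.0321, 0.6439, 0.2369, 0.0871]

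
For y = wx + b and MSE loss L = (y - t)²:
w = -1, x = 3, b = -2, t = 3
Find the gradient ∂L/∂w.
∂L/∂w = -48

y = wx + b = (-1)(3) + -2 = -5
∂L/∂y = 2(y - t) = 2(-5 - 3) = -16
∂y/∂w = x = 3
∂L/∂w = ∂L/∂y · ∂y/∂w = -16 × 3 = -48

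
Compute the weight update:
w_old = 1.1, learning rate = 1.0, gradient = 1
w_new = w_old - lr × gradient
w_new = 0.1

w_new = w - η·∂L/∂w = 1.1 - 1.0×(1) = 1.1 - (1) = 0.1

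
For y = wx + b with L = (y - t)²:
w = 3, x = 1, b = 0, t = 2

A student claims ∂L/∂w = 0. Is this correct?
Incorrect

y = (3)(1) + 0 = 3
∂L/∂y = 2(y - t) = 2(3 - 2) = 2
∂y/∂w = x = 1
∂L/∂w = 2 × 1 = 2

Claimed value: 0
Incorrect: The correct gradient is 2.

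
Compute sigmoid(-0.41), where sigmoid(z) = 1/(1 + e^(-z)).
0.3989

sigmoid(-0.41) = 1/(1 + e^(0.41)) = 1/(1 + 1.507) = 0.3989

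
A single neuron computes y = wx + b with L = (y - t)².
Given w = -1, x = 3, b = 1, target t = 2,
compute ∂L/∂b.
∂L/∂b = -8

y = wx + b = (-1)(3) + 1 = -2
∂L/∂y = 2(y - t) = 2(-2 - 2) = -8
∂y/∂b = 1
∂L/∂b = ∂L/∂y · ∂y/∂b = -8 × 1 = -8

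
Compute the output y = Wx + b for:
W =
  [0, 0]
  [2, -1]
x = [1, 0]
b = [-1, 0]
y = [-1, 2]

Wx = [0×1 + 0×0, 2×1 + -1×0]
   = [0, 2]
y = Wx + b = [0 + -1, 2 + 0] = [-1, 2]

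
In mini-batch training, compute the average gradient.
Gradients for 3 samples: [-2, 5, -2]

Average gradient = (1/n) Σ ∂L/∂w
Average gradient = 0.3333

Average = (1/3)(-2 + 5 + -2) = 1/3 = 0.3333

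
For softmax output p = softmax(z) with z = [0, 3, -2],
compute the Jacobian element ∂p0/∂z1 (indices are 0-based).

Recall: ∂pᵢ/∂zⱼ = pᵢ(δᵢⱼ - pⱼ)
∂p0/∂z1 = -0.0446

p = softmax(z) = [0.04712, 0.9465, 0.006377]
p0 = 0.04712, p1 = 0.9465

∂p0/∂z1 = -p0 × p1 = -0.04712 × 0.9465 = -0.0446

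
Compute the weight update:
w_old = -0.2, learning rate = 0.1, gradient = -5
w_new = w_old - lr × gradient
w_new = 0.3

w_new = w - η·∂L/∂w = -0.2 - 0.1×(-5) = -0.2 - (-0.5) = 0.3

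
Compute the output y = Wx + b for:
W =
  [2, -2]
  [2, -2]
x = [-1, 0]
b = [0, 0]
y = [-2, -2]

Wx = [2×-1 + -2×0, 2×-1 + -2×0]
   = [-2, -2]
y = Wx + b = [-2 + 0, -2 + 0] = [-2, -2]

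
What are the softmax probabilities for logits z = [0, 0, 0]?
p = [0.3333, 0.3333, 0.3333]

exp(z) = [1, 1, 1]
Sum = 3
p = [0.3333, 0.3333, 0.3333]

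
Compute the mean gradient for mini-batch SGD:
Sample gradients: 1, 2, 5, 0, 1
Average gradient = 1.8

Average = (1/5)(1 + 2 + 5 + 0 + 1) = 9/5 = 1.8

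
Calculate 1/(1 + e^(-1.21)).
0.7703

sigmoid(1.21) = 1/(1 + e^(-1.21)) = 1/(1 + 0.2982) = 0.7703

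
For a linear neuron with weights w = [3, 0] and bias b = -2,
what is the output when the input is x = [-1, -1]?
y = -5

y = (3)(-1) + (0)(-1) + -2 = -5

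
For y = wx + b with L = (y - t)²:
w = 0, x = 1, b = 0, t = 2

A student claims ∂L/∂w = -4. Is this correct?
Correct

y = (0)(1) + 0 = 0
∂L/∂y = 2(y - t) = 2(0 - 2) = -4
∂y/∂w = x = 1
∂L/∂w = -4 × 1 = -4

Claimed value: -4
Correct: The correct gradient is -4.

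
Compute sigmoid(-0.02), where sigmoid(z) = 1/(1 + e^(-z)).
0.495

sigmoid(-0.02) = 1/(1 + e^(0.02)) = 1/(1 + 1.02) = 0.495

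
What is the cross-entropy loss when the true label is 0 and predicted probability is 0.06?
L = 0.06188

L = -0·log(0.06) - 1·log(0.94) = -log(0.94) = 0.06188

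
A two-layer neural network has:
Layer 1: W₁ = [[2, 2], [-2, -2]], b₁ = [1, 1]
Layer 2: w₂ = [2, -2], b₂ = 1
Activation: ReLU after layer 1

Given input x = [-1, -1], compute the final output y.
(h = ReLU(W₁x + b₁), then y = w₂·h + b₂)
y = -9

Layer 1 pre-activation: z₁ = [-3, 5]
After ReLU: h = [0, 5]
Layer 2 output: y = 2×0 + -2×5 + 1 = -9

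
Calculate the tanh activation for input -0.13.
-0.1293

tanh(-0.13) = (e^(-0.13) - e^(0.13))/(e^(-0.13) + e^(0.13)) = -0.1293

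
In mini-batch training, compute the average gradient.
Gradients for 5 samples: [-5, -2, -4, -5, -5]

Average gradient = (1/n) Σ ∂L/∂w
Average gradient = -4.2

Average = (1/5)(-5 + -2 + -4 + -5 + -5) = -21/5 = -4.2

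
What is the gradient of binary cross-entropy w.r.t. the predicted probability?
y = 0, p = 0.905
∂L/∂p = 10.53

∂L/∂p = -y/p + (1-y)/(1-p) = 0 + 1/0.095 = 10.53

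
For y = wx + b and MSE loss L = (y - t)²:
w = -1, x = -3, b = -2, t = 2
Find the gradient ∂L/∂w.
∂L/∂w = 6

y = wx + b = (-1)(-3) + -2 = 1
∂L/∂y = 2(y - t) = 2(1 - 2) = -2
∂y/∂w = x = -3
∂L/∂w = ∂L/∂y · ∂y/∂w = -2 × -3 = 6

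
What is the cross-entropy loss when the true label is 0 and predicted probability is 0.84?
L = 1.833

L = -0·log(0.84) - 1·log(0.16) = -log(0.16) = 1.833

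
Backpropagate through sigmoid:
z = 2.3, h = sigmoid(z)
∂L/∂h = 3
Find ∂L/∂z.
∂L/∂z = 0.2485

σ(2.3) = 0.9089
σ'(2.3) = σ(2.3)(1 - σ(2.3)) = 0.9089 × 0.09112 = 0.08282
∂L/∂z = ∂L/∂h · σ'(z) = 3 × 0.08282 = 0.2485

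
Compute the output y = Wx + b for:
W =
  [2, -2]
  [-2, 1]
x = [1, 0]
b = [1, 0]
y = [3, -2]

Wx = [2×1 + -2×0, -2×1 + 1×0]
   = [2, -2]
y = Wx + b = [2 + 1, -2 + 0] = [3, -2]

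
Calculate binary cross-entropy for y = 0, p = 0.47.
L = 0.6349

L = -0·log(0.47) - 1·log(0.53) = -log(0.53) = 0.6349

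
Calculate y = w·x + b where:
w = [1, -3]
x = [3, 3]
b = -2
y = -8

y = (1)(3) + (-3)(3) + -2 = -8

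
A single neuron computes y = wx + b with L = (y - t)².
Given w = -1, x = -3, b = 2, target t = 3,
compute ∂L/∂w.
∂L/∂w = -12

y = wx + b = (-1)(-3) + 2 = 5
∂L/∂y = 2(y - t) = 2(5 - 3) = 4
∂y/∂w = x = -3
∂L/∂w = ∂L/∂y · ∂y/∂w = 4 × -3 = -12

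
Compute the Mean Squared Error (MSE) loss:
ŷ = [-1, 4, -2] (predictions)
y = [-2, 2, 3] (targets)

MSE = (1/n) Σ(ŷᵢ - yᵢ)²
MSE = 10

MSE = (1/3)((-1--2)² + (4-2)² + (-2-3)²) = (1/3)(1 + 4 + 25) = 10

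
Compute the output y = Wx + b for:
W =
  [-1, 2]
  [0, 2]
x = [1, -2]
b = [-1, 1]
y = [-6, -3]

Wx = [-1×1 + 2×-2, 0×1 + 2×-2]
   = [-5, -4]
y = Wx + b = [-5 + -1, -4 + 1] = [-6, -3]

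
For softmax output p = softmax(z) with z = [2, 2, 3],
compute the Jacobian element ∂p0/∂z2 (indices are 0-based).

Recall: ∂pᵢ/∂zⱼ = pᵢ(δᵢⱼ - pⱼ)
∂p0/∂z2 = -0.1221

p = softmax(z) = [0.2119, 0.2119, 0.5761]
p0 = 0.2119, p2 = 0.5761

∂p0/∂z2 = -p0 × p2 = -0.2119 × 0.5761 = -0.1221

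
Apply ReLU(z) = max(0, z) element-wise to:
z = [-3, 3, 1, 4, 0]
h = [0, 3, 1, 4, 0]

ReLU applied element-wise: max(0,-3)=0, max(0,3)=3, max(0,1)=1, max(0,4)=4, max(0,0)=0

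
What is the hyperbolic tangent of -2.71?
-0.9912

tanh(-2.71) = (e^(-2.71) - e^(2.71))/(e^(-2.71) + e^(2.71)) = -0.9912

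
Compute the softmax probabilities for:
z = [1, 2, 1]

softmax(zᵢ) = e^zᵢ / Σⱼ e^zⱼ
p = [0.2119, 0.5761, 0.2119]

exp(z) = [2.718, 7.389, 2.718]
Sum = 12.83
p = [0.2119, 0.5761, 0.2119]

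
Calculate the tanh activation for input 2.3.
0.9801

tanh(2.3) = (e^(2.3) - e^(-2.3))/(e^(2.3) + e^(-2.3)) = 0.9801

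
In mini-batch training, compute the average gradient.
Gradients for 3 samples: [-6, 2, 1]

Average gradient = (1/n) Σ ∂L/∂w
Average gradient = -1

Average = (1/3)(-6 + 2 + 1) = -3/3 = -1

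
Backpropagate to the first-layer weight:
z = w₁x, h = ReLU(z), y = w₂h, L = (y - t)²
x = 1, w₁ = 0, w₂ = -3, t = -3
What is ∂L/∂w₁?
∂L/∂w₁ = 0

Forward pass:
z = w₁x = 0×1 = 0
h = ReLU(0) = 0
y = w₂h = -3×0 = 0

Backward pass:
∂L/∂y = 2(y - t) = 2(0 - -3) = 6
∂y/∂h = w₂ = -3
∂h/∂z = 0 (ReLU derivative)
∂z/∂w₁ = x = 1

∂L/∂w₁ = 6 × -3 × 0 × 1 = 0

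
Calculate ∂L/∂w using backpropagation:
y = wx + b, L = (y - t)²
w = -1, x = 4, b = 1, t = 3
∂L/∂w = -48

y = wx + b = (-1)(4) + 1 = -3
∂L/∂y = 2(y - t) = 2(-3 - 3) = -12
∂y/∂w = x = 4
∂L/∂w = ∂L/∂y · ∂y/∂w = -12 × 4 = -48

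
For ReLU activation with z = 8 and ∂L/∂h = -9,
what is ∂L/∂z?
∂L/∂z = -9

h = ReLU(8) = 8
Since z > 0: ∂h/∂z = 1
∂L/∂z = ∂L/∂h · ∂h/∂z = -9 × 1 = -9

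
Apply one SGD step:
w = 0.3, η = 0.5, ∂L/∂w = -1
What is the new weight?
w_new = 0.8

w_new = w - η·∂L/∂w = 0.3 - 0.5×(-1) = 0.3 - (-0.5) = 0.8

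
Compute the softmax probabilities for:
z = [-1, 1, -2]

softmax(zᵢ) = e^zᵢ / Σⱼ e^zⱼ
p = [0.1142, 0.8438, 0.042]

exp(z) = [0.3679, 2.718, 0.1353]
Sum = 3.221
p = [0.1142, 0.8438, 0.042]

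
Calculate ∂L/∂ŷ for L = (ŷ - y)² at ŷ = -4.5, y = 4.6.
∂L/∂ŷ = -18.2

∂L/∂ŷ = 2(ŷ - y) = 2(-4.5 - 4.6) = 2(-9.1) = -18.2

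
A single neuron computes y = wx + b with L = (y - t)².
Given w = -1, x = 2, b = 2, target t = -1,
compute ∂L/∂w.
∂L/∂w = 4

y = wx + b = (-1)(2) + 2 = 0
∂L/∂y = 2(y - t) = 2(0 - -1) = 2
∂y/∂w = x = 2
∂L/∂w = ∂L/∂y · ∂y/∂w = 2 × 2 = 4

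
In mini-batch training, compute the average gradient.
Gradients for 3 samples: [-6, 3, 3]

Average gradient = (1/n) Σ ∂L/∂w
Average gradient = 0

Average = (1/3)(-6 + 3 + 3) = 0/3 = 0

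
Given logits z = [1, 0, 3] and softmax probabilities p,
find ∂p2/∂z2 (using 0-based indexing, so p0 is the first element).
∂p2/∂z2 = 0.1318

p = softmax(z) = [0.1142, 0.04201, 0.8438]
p2 = 0.8438

∂p2/∂z2 = p2(1 - p2) = 0.8438 × (1 - 0.8438) = 0.1318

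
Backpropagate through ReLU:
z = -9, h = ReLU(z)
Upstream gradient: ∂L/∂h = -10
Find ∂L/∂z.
∂L/∂z = 0

h = ReLU(-9) = 0
Since z < 0: ∂h/∂z = 0
∂L/∂z = ∂L/∂h · ∂h/∂z = -10 × 0 = 0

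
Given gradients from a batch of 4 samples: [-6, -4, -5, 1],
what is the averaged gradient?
Average gradient = -3.5

Average = (1/4)(-6 + -4 + -5 + 1) = -14/4 = -3.5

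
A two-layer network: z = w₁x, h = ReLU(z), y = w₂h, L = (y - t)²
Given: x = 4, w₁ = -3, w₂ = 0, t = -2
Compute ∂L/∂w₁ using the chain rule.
∂L/∂w₁ = 0

Forward pass:
z = w₁x = -3×4 = -12
h = ReLU(-12) = 0
y = w₂h = 0×0 = 0

Backward pass:
∂L/∂y = 2(y - t) = 2(0 - -2) = 4
∂y/∂h = w₂ = 0
∂h/∂z = 0 (ReLU derivative)
∂z/∂w₁ = x = 4

∂L/∂w₁ = 4 × 0 × 0 × 4 = 0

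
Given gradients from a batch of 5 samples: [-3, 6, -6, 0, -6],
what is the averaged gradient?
Average gradient = -1.8

Average = (1/5)(-3 + 6 + -6 + 0 + -6) = -9/5 = -1.8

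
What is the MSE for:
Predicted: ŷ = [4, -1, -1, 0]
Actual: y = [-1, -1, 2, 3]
MSE = 10.75

MSE = (1/4)((4--1)² + (-1--1)² + (-1-2)² + (0-3)²) = (1/4)(25 + 0 + 9 + 9) = 10.75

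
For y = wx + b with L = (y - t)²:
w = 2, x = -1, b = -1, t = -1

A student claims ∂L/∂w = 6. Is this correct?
Incorrect

y = (2)(-1) + -1 = -3
∂L/∂y = 2(y - t) = 2(-3 - -1) = -4
∂y/∂w = x = -1
∂L/∂w = -4 × -1 = 4

Claimed value: 6
Incorrect: The correct gradient is 4.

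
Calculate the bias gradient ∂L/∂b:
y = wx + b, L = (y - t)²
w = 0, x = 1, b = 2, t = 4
∂L/∂b = -4

y = wx + b = (0)(1) + 2 = 2
∂L/∂y = 2(y - t) = 2(2 - 4) = -4
∂y/∂b = 1
∂L/∂b = ∂L/∂y · ∂y/∂b = -4 × 1 = -4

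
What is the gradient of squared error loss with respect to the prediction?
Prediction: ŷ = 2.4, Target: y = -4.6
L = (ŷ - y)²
∂L/∂ŷ = 14.0

∂L/∂ŷ = 2(ŷ - y) = 2(2.4 - -4.6) = 2(7.0) = 14.0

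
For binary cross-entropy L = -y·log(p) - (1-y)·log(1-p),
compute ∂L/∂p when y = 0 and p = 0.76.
∂L/∂p = 4.167

∂L/∂p = -y/p + (1-y)/(1-p) = 0 + 1/0.24 = 4.167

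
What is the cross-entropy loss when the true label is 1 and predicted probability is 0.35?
L = 1.05

L = -1·log(0.35) - 0·log(0.65) = -log(0.35) = 1.05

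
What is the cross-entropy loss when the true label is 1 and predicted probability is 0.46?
L = 0.7765

L = -1·log(0.46) - 0·log(0.54) = -log(0.46) = 0.7765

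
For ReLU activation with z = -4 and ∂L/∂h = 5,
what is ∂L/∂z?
∂L/∂z = 0

h = ReLU(-4) = 0
Since z < 0: ∂h/∂z = 0
∂L/∂z = ∂L/∂h · ∂h/∂z = 5 × 0 = 0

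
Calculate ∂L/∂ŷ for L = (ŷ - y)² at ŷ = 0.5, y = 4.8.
∂L/∂ŷ = -8.6

∂L/∂ŷ = 2(ŷ - y) = 2(0.5 - 4.8) = 2(-4.3) = -8.6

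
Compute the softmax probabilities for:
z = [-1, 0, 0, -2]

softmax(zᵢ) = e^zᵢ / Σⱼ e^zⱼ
p = [0.147, 0.3995, 0.3995, 0.0541]

exp(z) = [0.3679, 1, 1, 0.1353]
Sum = 2.503
p = [0.147, 0.3995, 0.3995, 0.0541]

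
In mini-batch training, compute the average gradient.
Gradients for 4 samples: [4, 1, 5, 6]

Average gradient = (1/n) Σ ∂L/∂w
Average gradient = 4

Average = (1/4)(4 + 1 + 5 + 6) = 16/4 = 4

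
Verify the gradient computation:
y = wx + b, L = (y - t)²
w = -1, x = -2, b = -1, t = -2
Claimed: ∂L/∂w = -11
Incorrect

y = (-1)(-2) + -1 = 1
∂L/∂y = 2(y - t) = 2(1 - -2) = 6
∂y/∂w = x = -2
∂L/∂w = 6 × -2 = -12

Claimed value: -11
Incorrect: The correct gradient is -12.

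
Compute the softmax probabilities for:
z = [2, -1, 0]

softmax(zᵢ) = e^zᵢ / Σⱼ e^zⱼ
p = [0.8438, 0.042, 0.1142]

exp(z) = [7.389, 0.3679, 1]
Sum = 8.757
p = [0.8438, 0.042, 0.1142]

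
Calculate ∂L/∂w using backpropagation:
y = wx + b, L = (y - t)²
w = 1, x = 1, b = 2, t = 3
∂L/∂w = 0

y = wx + b = (1)(1) + 2 = 3
∂L/∂y = 2(y - t) = 2(3 - 3) = 0
∂y/∂w = x = 1
∂L/∂w = ∂L/∂y · ∂y/∂w = 0 × 1 = 0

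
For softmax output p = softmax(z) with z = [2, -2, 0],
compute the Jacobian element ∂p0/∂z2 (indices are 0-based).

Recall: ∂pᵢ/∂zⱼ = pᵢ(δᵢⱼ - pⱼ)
∂p0/∂z2 = -0.1017

p = softmax(z) = [0.8668, 0.01588, 0.1173]
p0 = 0.8668, p2 = 0.1173

∂p0/∂z2 = -p0 × p2 = -0.8668 × 0.1173 = -0.1017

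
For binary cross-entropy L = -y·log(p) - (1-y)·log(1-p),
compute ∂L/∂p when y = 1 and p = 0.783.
∂L/∂p = -1.277

∂L/∂p = -y/p + (1-y)/(1-p) = -1/0.783 + 0 = -1.277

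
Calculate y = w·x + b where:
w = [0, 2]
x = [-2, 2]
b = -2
y = 2

y = (0)(-2) + (2)(2) + -2 = 2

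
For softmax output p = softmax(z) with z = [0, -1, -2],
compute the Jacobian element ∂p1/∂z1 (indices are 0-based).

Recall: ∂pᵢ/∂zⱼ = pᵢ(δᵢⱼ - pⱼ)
∂p1/∂z1 = 0.1848

p = softmax(z) = [0.6652, 0.2447, 0.09003]
p1 = 0.2447

∂p1/∂z1 = p1(1 - p1) = 0.2447 × (1 - 0.2447) = 0.1848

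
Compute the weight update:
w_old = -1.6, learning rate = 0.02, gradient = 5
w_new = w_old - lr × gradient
w_new = -1.7

w_new = w - η·∂L/∂w = -1.6 - 0.02×(5) = -1.6 - (0.1) = -1.7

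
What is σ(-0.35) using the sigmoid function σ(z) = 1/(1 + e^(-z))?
0.4134

sigmoid(-0.35) = 1/(1 + e^(0.35)) = 1/(1 + 1.419) = 0.4134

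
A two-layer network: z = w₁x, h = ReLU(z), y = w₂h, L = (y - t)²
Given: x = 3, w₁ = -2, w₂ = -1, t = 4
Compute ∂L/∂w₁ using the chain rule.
∂L/∂w₁ = 0

Forward pass:
z = w₁x = -2×3 = -6
h = ReLU(-6) = 0
y = w₂h = -1×0 = 0

Backward pass:
∂L/∂y = 2(y - t) = 2(0 - 4) = -8
∂y/∂h = w₂ = -1
∂h/∂z = 0 (ReLU derivative)
∂z/∂w₁ = x = 3

∂L/∂w₁ = -8 × -1 × 0 × 3 = 0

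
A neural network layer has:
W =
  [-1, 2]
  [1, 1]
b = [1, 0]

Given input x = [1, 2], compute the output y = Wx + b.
y = [4, 3]

Wx = [-1×1 + 2×2, 1×1 + 1×2]
   = [3, 3]
y = Wx + b = [3 + 1, 3 + 0] = [4, 3]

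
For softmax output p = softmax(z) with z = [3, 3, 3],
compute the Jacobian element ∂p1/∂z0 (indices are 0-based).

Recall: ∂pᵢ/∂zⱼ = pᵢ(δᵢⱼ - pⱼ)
∂p1/∂z0 = -0.1111

p = softmax(z) = [0.3333, 0.3333, 0.3333]
p1 = 0.3333, p0 = 0.3333

∂p1/∂z0 = -p1 × p0 = -0.3333 × 0.3333 = -0.1111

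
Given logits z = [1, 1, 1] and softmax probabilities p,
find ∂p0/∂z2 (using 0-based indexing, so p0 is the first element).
∂p0/∂z2 = -0.1111

p = softmax(z) = [0.3333, 0.3333, 0.3333]
p0 = 0.3333, p2 = 0.3333

∂p0/∂z2 = -p0 × p2 = -0.3333 × 0.3333 = -0.1111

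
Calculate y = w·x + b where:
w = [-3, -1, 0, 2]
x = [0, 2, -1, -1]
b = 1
y = -3

y = (-3)(0) + (-1)(2) + (0)(-1) + (2)(-1) + 1 = -3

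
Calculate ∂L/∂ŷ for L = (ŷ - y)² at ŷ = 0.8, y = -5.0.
∂L/∂ŷ = 11.6

∂L/∂ŷ = 2(ŷ - y) = 2(0.8 - -5.0) = 2(5.8) = 11.6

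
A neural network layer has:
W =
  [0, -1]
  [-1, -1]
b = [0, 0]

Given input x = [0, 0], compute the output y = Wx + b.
y = [0, 0]

Wx = [0×0 + -1×0, -1×0 + -1×0]
   = [0, 0]
y = Wx + b = [0 + 0, 0 + 0] = [0, 0]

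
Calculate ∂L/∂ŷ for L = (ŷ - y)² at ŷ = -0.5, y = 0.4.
∂L/∂ŷ = -1.8

∂L/∂ŷ = 2(ŷ - y) = 2(-0.5 - 0.4) = 2(-0.9) = -1.8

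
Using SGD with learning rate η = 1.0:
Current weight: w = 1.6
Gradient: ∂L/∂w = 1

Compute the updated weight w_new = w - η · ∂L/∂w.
w_new = 0.6

w_new = w - η·∂L/∂w = 1.6 - 1.0×(1) = 1.6 - (1) = 0.6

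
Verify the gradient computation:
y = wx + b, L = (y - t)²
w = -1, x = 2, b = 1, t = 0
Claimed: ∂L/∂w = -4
Correct

y = (-1)(2) + 1 = -1
∂L/∂y = 2(y - t) = 2(-1 - 0) = -2
∂y/∂w = x = 2
∂L/∂w = -2 × 2 = -4

Claimed value: -4
Correct: The correct gradient is -4.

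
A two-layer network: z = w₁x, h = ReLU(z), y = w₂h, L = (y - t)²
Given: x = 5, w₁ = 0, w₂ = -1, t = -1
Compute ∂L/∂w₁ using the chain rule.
∂L/∂w₁ = 0

Forward pass:
z = w₁x = 0×5 = 0
h = ReLU(0) = 0
y = w₂h = -1×0 = 0

Backward pass:
∂L/∂y = 2(y - t) = 2(0 - -1) = 2
∂y/∂h = w₂ = -1
∂h/∂z = 0 (ReLU derivative)
∂z/∂w₁ = x = 5

∂L/∂w₁ = 2 × -1 × 0 × 5 = 0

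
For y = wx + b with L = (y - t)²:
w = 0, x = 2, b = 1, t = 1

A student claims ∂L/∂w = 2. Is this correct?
Incorrect

y = (0)(2) + 1 = 1
∂L/∂y = 2(y - t) = 2(1 - 1) = 0
∂y/∂w = x = 2
∂L/∂w = 0 × 2 = 0

Claimed value: 2
Incorrect: The correct gradient is 0.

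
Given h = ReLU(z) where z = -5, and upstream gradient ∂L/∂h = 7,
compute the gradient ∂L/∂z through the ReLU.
∂L/∂z = 0

h = ReLU(-5) = 0
Since z < 0: ∂h/∂z = 0
∂L/∂z = ∂L/∂h · ∂h/∂z = 7 × 0 = 0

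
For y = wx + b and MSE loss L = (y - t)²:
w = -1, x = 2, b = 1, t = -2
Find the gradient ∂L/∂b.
∂L/∂b = 2

y = wx + b = (-1)(2) + 1 = -1
∂L/∂y = 2(y - t) = 2(-1 - -2) = 2
∂y/∂b = 1
∂L/∂b = ∂L/∂y · ∂y/∂b = 2 × 1 = 2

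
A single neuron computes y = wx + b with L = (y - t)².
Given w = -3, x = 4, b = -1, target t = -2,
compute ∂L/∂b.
∂L/∂b = -22

y = wx + b = (-3)(4) + -1 = -13
∂L/∂y = 2(y - t) = 2(-13 - -2) = -22
∂y/∂b = 1
∂L/∂b = ∂L/∂y · ∂y/∂b = -22 × 1 = -22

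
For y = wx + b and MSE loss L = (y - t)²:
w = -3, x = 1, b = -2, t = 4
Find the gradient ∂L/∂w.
∂L/∂w = -18

y = wx + b = (-3)(1) + -2 = -5
∂L/∂y = 2(y - t) = 2(-5 - 4) = -18
∂y/∂w = x = 1
∂L/∂w = ∂L/∂y · ∂y/∂w = -18 × 1 = -18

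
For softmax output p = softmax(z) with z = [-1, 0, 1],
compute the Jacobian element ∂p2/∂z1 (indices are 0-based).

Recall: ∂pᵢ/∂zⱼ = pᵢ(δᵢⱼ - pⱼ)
∂p2/∂z1 = -0.1628

p = softmax(z) = [0.09003, 0.2447, 0.6652]
p2 = 0.6652, p1 = 0.2447

∂p2/∂z1 = -p2 × p1 = -0.6652 × 0.2447 = -0.1628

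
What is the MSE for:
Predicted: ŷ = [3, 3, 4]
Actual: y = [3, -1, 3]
MSE = 5.667

MSE = (1/3)((3-3)² + (3--1)² + (4-3)²) = (1/3)(0 + 16 + 1) = 5.667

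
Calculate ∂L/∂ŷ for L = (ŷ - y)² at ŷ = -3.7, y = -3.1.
∂L/∂ŷ = -1.2

∂L/∂ŷ = 2(ŷ - y) = 2(-3.7 - -3.1) = 2(-0.6) = -1.2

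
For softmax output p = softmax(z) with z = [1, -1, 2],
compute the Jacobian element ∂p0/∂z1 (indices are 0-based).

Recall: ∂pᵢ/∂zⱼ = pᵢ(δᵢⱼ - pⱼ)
∂p0/∂z1 = -0.009113

p = softmax(z) = [0.2595, 0.03512, 0.7054]
p0 = 0.2595, p1 = 0.03512

∂p0/∂z1 = -p0 × p1 = -0.2595 × 0.03512 = -0.009113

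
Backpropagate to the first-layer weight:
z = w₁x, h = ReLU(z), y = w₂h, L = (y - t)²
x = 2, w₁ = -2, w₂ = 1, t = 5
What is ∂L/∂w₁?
∂L/∂w₁ = 0

Forward pass:
z = w₁x = -2×2 = -4
h = ReLU(-4) = 0
y = w₂h = 1×0 = 0

Backward pass:
∂L/∂y = 2(y - t) = 2(0 - 5) = -10
∂y/∂h = w₂ = 1
∂h/∂z = 0 (ReLU derivative)
∂z/∂w₁ = x = 2

∂L/∂w₁ = -10 × 1 × 0 × 2 = 0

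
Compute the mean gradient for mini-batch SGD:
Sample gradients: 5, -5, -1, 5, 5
Average gradient = 1.8

Average = (1/5)(5 + -5 + -1 + 5 + 5) = 9/5 = 1.8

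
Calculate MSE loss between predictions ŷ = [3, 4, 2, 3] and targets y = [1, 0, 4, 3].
MSE = 6

MSE = (1/4)((3-1)² + (4-0)² + (2-4)² + (3-3)²) = (1/4)(4 + 16 + 4 + 0) = 6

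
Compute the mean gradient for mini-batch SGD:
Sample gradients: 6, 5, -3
Average gradient = 2.667

Average = (1/3)(6 + 5 + -3) = 8/3 = 2.667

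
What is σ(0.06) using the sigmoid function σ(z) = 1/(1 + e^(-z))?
0.515

sigmoid(0.06) = 1/(1 + e^(-0.06)) = 1/(1 + 0.9418) = 0.515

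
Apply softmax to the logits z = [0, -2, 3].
p = [0.0471, 0.0064, 0.9465]

exp(z) = [1, 0.1353, 20.09]
Sum = 21.22
p = [0.0471, 0.0064, 0.9465]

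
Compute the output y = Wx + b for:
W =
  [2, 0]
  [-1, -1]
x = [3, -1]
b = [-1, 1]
y = [5, -1]

Wx = [2×3 + 0×-1, -1×3 + -1×-1]
   = [6, -2]
y = Wx + b = [6 + -1, -2 + 1] = [5, -1]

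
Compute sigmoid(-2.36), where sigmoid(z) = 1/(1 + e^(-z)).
0.08627

sigmoid(-2.36) = 1/(1 + e^(2.36)) = 1/(1 + 10.59) = 0.08627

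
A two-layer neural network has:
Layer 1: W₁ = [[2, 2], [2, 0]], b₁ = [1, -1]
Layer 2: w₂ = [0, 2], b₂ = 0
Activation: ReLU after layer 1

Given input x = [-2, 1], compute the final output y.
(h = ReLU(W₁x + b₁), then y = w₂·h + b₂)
y = 0

Layer 1 pre-activation: z₁ = [-1, -5]
After ReLU: h = [0, 0]
Layer 2 output: y = 0×0 + 2×0 + 0 = 0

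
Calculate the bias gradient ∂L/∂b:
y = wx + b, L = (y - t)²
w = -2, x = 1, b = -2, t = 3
∂L/∂b = -14

y = wx + b = (-2)(1) + -2 = -4
∂L/∂y = 2(y - t) = 2(-4 - 3) = -14
∂y/∂b = 1
∂L/∂b = ∂L/∂y · ∂y/∂b = -14 × 1 = -14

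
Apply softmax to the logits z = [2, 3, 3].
p = [0.1554, 0.4223, 0.4223]

exp(z) = [7.389, 20.09, 20.09]
Sum = 47.56
p = [0.1554, 0.4223, 0.4223]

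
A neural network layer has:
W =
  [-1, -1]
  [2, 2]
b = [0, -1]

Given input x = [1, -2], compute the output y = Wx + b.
y = [1, -3]

Wx = [-1×1 + -1×-2, 2×1 + 2×-2]
   = [1, -2]
y = Wx + b = [1 + 0, -2 + -1] = [1, -3]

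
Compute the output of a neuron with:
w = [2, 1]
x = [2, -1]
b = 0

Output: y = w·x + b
y = 3

y = (2)(2) + (1)(-1) + 0 = 3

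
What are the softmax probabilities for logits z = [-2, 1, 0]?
p = [0.0351, 0.7054, 0.2595]

exp(z) = [0.1353, 2.718, 1]
Sum = 3.854
p = [0.0351, 0.7054, 0.2595]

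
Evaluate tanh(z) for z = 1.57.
0.917

tanh(1.57) = (e^(1.57) - e^(-1.57))/(e^(1.57) + e^(-1.57)) = 0.917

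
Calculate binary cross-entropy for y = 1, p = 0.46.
L = 0.7765

L = -1·log(0.46) - 0·log(0.54) = -log(0.46) = 0.7765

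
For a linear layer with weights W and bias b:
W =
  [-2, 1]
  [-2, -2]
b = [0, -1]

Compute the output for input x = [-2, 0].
y = [4, 3]

Wx = [-2×-2 + 1×0, -2×-2 + -2×0]
   = [4, 4]
y = Wx + b = [4 + 0, 4 + -1] = [4, 3]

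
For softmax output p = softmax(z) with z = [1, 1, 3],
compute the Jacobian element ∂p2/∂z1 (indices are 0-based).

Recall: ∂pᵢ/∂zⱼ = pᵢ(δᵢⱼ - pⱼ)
∂p2/∂z1 = -0.08382

p = softmax(z) = [0.1065, 0.1065, 0.787]
p2 = 0.787, p1 = 0.1065

∂p2/∂z1 = -p2 × p1 = -0.787 × 0.1065 = -0.08382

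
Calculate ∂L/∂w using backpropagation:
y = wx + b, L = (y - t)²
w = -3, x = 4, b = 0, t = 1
∂L/∂w = -104

y = wx + b = (-3)(4) + 0 = -12
∂L/∂y = 2(y - t) = 2(-12 - 1) = -26
∂y/∂w = x = 4
∂L/∂w = ∂L/∂y · ∂y/∂w = -26 × 4 = -104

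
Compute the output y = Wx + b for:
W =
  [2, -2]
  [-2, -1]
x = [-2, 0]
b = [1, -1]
y = [-3, 3]

Wx = [2×-2 + -2×0, -2×-2 + -1×0]
   = [-4, 4]
y = Wx + b = [-4 + 1, 4 + -1] = [-3, 3]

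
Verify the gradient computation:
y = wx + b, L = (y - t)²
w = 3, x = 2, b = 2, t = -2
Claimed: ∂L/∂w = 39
Incorrect

y = (3)(2) + 2 = 8
∂L/∂y = 2(y - t) = 2(8 - -2) = 20
∂y/∂w = x = 2
∂L/∂w = 20 × 2 = 40

Claimed value: 39
Incorrect: The correct gradient is 40.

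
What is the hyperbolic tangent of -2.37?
-0.9827

tanh(-2.37) = (e^(-2.37) - e^(2.37))/(e^(-2.37) + e^(2.37)) = -0.9827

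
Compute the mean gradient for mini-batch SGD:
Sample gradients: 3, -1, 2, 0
Average gradient = 1

Average = (1/4)(3 + -1 + 2 + 0) = 4/4 = 1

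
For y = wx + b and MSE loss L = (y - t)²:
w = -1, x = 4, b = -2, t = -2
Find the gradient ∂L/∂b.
∂L/∂b = -8

y = wx + b = (-1)(4) + -2 = -6
∂L/∂y = 2(y - t) = 2(-6 - -2) = -8
∂y/∂b = 1
∂L/∂b = ∂L/∂y · ∂y/∂b = -8 × 1 = -8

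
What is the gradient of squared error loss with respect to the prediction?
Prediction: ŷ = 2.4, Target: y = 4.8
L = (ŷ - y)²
∂L/∂ŷ = -4.8

∂L/∂ŷ = 2(ŷ - y) = 2(2.4 - 4.8) = 2(-2.4) = -4.8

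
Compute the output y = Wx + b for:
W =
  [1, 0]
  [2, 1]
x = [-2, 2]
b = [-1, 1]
y = [-3, -1]

Wx = [1×-2 + 0×2, 2×-2 + 1×2]
   = [-2, -2]
y = Wx + b = [-2 + -1, -2 + 1] = [-3, -1]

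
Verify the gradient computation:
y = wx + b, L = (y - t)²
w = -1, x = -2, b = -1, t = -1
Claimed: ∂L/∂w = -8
Correct

y = (-1)(-2) + -1 = 1
∂L/∂y = 2(y - t) = 2(1 - -1) = 4
∂y/∂w = x = -2
∂L/∂w = 4 × -2 = -8

Claimed value: -8
Correct: The correct gradient is -8.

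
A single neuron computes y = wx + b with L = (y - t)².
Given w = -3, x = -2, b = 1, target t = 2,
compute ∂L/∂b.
∂L/∂b = 10

y = wx + b = (-3)(-2) + 1 = 7
∂L/∂y = 2(y - t) = 2(7 - 2) = 10
∂y/∂b = 1
∂L/∂b = ∂L/∂y · ∂y/∂b = 10 × 1 = 10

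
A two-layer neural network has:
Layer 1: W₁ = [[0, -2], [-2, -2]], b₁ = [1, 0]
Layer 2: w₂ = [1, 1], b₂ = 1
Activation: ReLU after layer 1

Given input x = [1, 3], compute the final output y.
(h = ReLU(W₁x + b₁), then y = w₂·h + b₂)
y = 1

Layer 1 pre-activation: z₁ = [-5, -8]
After ReLU: h = [0, 0]
Layer 2 output: y = 1×0 + 1×0 + 1 = 1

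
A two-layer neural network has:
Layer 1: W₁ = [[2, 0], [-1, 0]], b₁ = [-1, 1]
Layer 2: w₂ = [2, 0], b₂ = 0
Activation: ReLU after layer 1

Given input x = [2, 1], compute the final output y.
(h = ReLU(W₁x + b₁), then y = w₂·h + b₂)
y = 6

Layer 1 pre-activation: z₁ = [3, -1]
After ReLU: h = [3, 0]
Layer 2 output: y = 2×3 + 0×0 + 0 = 6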